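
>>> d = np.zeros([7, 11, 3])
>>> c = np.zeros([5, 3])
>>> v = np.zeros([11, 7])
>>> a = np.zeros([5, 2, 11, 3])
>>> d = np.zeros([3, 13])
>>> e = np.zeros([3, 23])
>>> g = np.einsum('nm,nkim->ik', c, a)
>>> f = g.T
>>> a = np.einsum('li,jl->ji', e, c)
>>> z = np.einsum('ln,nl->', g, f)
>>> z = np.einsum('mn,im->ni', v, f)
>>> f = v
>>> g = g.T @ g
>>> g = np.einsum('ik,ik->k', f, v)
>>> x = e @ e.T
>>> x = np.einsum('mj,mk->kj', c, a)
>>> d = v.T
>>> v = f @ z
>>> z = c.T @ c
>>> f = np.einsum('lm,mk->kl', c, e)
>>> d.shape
(7, 11)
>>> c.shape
(5, 3)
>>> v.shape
(11, 2)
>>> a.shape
(5, 23)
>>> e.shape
(3, 23)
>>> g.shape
(7,)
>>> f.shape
(23, 5)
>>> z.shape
(3, 3)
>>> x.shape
(23, 3)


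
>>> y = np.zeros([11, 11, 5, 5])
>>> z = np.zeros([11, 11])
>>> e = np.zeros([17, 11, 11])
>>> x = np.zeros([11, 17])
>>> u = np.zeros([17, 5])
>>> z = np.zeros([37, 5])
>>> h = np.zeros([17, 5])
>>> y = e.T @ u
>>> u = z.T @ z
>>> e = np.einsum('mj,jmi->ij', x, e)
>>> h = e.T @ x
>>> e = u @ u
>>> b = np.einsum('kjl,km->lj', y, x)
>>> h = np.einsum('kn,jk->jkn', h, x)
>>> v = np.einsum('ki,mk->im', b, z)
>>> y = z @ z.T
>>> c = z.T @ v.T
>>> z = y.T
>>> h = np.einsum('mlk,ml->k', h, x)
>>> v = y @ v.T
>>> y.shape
(37, 37)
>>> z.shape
(37, 37)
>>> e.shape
(5, 5)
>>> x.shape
(11, 17)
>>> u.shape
(5, 5)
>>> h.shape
(17,)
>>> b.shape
(5, 11)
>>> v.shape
(37, 11)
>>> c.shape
(5, 11)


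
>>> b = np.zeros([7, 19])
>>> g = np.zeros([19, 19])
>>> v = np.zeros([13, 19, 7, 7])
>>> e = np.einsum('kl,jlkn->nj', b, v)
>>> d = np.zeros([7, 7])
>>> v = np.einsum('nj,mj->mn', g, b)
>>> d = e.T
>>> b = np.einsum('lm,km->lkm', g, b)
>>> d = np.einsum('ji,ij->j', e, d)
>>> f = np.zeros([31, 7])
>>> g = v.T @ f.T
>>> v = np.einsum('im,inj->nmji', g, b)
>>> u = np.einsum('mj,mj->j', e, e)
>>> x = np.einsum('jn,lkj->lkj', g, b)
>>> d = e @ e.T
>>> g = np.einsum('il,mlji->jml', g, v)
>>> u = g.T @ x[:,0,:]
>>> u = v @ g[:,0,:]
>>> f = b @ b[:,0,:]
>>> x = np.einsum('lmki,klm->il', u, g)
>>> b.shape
(19, 7, 19)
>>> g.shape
(19, 7, 31)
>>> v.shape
(7, 31, 19, 19)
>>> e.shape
(7, 13)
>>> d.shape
(7, 7)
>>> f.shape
(19, 7, 19)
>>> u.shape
(7, 31, 19, 31)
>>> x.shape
(31, 7)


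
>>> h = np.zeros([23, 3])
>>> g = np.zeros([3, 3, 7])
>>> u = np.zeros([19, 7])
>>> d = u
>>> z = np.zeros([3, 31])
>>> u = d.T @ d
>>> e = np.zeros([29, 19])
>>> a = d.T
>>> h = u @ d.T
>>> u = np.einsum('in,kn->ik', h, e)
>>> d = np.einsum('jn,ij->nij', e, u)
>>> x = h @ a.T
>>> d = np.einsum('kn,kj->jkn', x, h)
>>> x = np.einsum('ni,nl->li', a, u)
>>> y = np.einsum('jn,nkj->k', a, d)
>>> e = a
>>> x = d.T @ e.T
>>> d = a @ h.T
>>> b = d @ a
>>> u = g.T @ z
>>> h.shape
(7, 19)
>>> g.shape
(3, 3, 7)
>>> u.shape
(7, 3, 31)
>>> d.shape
(7, 7)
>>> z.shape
(3, 31)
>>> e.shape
(7, 19)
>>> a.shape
(7, 19)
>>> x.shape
(7, 7, 7)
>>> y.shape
(7,)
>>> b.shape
(7, 19)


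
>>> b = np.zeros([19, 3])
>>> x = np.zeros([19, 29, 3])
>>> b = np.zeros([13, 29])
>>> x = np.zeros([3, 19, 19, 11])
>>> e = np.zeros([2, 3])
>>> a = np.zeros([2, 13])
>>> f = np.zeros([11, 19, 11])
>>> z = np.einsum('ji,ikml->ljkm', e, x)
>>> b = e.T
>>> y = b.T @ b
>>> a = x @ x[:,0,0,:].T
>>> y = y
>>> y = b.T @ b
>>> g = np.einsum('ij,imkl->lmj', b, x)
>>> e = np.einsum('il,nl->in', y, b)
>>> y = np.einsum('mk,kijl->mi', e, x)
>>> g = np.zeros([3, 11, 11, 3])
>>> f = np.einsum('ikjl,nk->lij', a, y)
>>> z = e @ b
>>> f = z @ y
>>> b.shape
(3, 2)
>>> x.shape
(3, 19, 19, 11)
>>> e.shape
(2, 3)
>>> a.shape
(3, 19, 19, 3)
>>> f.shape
(2, 19)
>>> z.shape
(2, 2)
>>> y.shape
(2, 19)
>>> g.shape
(3, 11, 11, 3)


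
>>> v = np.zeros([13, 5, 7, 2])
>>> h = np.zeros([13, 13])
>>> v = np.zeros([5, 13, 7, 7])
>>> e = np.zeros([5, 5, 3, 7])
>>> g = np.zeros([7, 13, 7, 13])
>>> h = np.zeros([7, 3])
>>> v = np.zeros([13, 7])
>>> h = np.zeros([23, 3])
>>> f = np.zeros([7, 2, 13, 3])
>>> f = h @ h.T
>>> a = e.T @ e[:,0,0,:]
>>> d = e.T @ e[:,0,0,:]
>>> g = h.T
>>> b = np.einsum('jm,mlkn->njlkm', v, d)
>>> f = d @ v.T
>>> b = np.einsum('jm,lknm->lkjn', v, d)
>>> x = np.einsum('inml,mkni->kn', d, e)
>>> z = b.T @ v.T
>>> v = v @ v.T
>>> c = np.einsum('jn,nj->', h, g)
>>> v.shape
(13, 13)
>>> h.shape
(23, 3)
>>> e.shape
(5, 5, 3, 7)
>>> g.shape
(3, 23)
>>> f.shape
(7, 3, 5, 13)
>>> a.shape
(7, 3, 5, 7)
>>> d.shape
(7, 3, 5, 7)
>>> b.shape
(7, 3, 13, 5)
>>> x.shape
(5, 3)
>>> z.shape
(5, 13, 3, 13)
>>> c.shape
()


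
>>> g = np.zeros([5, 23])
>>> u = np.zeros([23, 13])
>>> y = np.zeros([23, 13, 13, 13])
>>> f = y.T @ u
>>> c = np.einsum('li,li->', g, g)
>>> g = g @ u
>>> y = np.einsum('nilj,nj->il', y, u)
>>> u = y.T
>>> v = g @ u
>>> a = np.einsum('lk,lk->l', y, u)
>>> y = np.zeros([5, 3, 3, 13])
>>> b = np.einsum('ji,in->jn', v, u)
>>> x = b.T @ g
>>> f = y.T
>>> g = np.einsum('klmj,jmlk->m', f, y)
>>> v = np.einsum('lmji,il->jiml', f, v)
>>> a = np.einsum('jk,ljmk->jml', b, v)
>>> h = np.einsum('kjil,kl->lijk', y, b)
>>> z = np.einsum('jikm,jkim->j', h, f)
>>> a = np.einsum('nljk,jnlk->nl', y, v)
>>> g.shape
(3,)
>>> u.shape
(13, 13)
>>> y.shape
(5, 3, 3, 13)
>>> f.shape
(13, 3, 3, 5)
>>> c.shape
()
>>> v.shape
(3, 5, 3, 13)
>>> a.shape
(5, 3)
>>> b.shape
(5, 13)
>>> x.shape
(13, 13)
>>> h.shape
(13, 3, 3, 5)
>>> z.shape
(13,)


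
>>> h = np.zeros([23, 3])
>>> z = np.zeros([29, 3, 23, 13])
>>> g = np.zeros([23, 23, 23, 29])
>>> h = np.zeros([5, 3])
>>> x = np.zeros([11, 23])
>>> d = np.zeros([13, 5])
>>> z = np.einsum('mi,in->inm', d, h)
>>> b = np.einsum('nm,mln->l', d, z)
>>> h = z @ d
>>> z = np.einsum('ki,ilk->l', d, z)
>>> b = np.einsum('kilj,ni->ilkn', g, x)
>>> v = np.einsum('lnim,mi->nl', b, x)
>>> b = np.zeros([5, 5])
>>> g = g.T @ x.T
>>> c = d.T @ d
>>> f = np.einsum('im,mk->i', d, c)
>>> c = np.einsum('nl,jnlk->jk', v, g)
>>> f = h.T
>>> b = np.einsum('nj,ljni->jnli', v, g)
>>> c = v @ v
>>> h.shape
(5, 3, 5)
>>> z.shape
(3,)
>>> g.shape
(29, 23, 23, 11)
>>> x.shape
(11, 23)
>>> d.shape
(13, 5)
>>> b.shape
(23, 23, 29, 11)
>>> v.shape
(23, 23)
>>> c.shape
(23, 23)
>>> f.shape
(5, 3, 5)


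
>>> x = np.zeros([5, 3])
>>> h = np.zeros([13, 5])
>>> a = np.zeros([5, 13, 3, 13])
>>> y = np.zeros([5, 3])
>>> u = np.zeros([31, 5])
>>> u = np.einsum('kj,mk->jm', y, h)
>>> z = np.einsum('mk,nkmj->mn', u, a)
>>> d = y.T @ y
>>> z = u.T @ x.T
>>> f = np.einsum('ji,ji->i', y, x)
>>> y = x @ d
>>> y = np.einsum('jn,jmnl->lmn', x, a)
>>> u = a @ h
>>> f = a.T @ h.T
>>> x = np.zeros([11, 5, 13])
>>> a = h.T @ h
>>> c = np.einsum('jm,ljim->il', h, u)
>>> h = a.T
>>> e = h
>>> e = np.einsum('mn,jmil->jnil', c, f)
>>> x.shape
(11, 5, 13)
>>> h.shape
(5, 5)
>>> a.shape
(5, 5)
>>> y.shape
(13, 13, 3)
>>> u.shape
(5, 13, 3, 5)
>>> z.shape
(13, 5)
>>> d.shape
(3, 3)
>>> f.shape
(13, 3, 13, 13)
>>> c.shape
(3, 5)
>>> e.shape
(13, 5, 13, 13)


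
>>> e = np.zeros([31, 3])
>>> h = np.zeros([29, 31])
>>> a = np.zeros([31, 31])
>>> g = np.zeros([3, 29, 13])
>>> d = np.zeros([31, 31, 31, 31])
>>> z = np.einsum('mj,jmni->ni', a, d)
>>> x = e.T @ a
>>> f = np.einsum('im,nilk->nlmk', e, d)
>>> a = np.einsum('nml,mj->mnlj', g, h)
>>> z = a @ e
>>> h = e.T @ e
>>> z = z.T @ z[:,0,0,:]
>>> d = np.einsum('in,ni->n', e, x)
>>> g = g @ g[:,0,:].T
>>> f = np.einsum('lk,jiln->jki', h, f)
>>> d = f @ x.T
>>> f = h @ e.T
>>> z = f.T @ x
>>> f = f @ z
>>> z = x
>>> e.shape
(31, 3)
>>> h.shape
(3, 3)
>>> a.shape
(29, 3, 13, 31)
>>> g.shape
(3, 29, 3)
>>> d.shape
(31, 3, 3)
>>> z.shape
(3, 31)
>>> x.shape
(3, 31)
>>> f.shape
(3, 31)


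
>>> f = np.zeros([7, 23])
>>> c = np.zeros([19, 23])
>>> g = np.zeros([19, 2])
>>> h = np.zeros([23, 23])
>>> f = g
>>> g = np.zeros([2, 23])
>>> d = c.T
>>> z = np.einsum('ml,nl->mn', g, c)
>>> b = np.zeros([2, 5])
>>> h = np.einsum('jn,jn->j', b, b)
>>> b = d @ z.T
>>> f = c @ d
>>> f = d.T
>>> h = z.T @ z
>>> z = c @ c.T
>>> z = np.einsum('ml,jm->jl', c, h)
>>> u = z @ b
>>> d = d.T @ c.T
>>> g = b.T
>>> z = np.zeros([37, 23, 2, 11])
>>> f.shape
(19, 23)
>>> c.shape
(19, 23)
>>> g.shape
(2, 23)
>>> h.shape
(19, 19)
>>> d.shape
(19, 19)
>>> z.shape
(37, 23, 2, 11)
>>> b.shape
(23, 2)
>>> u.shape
(19, 2)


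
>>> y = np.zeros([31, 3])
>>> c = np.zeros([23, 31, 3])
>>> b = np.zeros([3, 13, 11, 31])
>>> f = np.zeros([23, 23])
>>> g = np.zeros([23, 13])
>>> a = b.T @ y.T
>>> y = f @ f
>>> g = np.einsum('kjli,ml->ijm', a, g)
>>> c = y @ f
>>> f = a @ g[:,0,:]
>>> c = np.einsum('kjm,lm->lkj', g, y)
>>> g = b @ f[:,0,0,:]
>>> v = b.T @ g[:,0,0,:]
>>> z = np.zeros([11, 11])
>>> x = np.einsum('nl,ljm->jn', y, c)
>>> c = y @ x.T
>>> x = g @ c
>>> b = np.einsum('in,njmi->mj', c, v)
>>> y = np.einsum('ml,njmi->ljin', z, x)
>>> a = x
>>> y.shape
(11, 13, 31, 3)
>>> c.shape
(23, 31)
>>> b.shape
(13, 11)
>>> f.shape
(31, 11, 13, 23)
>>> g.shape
(3, 13, 11, 23)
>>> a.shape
(3, 13, 11, 31)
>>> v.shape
(31, 11, 13, 23)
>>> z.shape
(11, 11)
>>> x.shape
(3, 13, 11, 31)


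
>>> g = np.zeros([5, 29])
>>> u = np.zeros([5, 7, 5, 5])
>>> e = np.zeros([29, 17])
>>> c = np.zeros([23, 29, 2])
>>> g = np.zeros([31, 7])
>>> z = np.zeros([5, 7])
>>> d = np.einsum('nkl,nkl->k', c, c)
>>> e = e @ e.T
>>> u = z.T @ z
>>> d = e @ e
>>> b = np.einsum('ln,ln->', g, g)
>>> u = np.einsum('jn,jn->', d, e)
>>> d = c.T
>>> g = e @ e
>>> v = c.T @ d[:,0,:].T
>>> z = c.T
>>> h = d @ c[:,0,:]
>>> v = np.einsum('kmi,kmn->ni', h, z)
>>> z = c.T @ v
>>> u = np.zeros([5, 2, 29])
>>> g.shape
(29, 29)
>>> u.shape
(5, 2, 29)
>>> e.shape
(29, 29)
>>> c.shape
(23, 29, 2)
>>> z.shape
(2, 29, 2)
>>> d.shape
(2, 29, 23)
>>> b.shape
()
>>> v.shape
(23, 2)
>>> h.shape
(2, 29, 2)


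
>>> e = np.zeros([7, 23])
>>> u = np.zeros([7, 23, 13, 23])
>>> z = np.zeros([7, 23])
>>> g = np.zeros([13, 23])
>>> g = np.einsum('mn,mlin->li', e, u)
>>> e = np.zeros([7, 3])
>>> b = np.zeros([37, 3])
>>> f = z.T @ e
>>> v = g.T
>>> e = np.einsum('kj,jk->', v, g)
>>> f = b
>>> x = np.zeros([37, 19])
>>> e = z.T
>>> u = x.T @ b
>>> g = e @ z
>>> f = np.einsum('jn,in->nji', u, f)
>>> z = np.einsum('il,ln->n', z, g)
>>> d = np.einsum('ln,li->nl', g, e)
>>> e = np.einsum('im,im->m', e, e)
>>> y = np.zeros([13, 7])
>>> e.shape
(7,)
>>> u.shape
(19, 3)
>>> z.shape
(23,)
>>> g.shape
(23, 23)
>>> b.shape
(37, 3)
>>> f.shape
(3, 19, 37)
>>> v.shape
(13, 23)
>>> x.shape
(37, 19)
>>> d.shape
(23, 23)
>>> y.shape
(13, 7)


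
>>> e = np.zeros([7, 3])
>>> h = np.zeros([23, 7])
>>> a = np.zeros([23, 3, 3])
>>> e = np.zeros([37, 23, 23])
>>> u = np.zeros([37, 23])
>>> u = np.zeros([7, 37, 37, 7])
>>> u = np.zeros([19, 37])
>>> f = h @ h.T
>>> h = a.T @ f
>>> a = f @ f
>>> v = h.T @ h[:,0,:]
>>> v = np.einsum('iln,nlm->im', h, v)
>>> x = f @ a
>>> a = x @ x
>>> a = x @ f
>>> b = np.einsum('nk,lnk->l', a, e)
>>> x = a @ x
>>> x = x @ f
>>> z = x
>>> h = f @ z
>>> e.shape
(37, 23, 23)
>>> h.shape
(23, 23)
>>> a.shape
(23, 23)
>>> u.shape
(19, 37)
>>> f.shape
(23, 23)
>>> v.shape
(3, 23)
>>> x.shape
(23, 23)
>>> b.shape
(37,)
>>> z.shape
(23, 23)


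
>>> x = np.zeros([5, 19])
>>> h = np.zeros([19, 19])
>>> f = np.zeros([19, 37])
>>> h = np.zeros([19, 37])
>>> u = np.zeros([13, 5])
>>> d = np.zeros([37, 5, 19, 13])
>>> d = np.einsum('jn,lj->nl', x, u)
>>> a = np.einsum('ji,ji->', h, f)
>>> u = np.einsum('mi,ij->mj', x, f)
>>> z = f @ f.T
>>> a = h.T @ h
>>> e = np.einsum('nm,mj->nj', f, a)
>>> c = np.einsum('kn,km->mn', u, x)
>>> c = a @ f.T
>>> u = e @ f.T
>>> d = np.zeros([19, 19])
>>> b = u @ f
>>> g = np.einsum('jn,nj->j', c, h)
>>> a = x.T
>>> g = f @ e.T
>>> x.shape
(5, 19)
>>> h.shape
(19, 37)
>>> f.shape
(19, 37)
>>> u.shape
(19, 19)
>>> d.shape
(19, 19)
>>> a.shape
(19, 5)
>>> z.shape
(19, 19)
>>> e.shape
(19, 37)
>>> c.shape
(37, 19)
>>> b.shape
(19, 37)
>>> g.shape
(19, 19)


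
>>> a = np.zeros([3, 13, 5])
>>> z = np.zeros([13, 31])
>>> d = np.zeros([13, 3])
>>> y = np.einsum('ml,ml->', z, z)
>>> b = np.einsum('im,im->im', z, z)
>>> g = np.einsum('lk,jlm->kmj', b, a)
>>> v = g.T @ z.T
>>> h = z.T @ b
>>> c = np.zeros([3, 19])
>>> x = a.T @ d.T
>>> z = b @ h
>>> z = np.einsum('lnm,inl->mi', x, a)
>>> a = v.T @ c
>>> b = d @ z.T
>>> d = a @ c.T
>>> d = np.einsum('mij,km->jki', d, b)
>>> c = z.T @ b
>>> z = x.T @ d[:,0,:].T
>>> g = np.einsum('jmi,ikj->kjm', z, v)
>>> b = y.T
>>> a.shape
(13, 5, 19)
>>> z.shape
(13, 13, 3)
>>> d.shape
(3, 13, 5)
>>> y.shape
()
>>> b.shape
()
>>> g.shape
(5, 13, 13)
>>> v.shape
(3, 5, 13)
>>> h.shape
(31, 31)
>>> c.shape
(3, 13)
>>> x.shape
(5, 13, 13)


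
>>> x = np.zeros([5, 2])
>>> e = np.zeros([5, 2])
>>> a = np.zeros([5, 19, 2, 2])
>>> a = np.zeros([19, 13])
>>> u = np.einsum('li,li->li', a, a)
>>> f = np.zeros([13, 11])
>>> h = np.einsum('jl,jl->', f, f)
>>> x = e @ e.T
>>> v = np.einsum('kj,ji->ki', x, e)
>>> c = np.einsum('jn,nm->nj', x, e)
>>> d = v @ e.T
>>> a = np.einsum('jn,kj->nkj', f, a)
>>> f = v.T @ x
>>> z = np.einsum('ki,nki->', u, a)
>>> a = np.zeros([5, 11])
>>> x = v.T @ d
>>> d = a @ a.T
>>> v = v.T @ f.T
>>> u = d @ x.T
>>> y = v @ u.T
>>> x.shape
(2, 5)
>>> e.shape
(5, 2)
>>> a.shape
(5, 11)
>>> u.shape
(5, 2)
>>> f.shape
(2, 5)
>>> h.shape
()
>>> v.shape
(2, 2)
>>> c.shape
(5, 5)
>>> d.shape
(5, 5)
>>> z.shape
()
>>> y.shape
(2, 5)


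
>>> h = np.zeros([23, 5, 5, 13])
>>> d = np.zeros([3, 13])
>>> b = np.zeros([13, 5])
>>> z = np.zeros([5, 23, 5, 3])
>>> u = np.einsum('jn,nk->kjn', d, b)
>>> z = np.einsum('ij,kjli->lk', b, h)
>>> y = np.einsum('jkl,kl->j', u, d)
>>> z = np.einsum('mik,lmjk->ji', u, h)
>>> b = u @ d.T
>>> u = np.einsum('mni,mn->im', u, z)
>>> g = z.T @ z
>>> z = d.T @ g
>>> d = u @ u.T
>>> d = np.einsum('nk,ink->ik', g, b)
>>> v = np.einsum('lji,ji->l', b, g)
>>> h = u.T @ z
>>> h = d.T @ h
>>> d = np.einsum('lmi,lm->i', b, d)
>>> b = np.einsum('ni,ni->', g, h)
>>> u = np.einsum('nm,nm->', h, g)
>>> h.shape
(3, 3)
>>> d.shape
(3,)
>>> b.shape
()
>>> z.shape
(13, 3)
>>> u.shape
()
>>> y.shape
(5,)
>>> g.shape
(3, 3)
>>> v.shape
(5,)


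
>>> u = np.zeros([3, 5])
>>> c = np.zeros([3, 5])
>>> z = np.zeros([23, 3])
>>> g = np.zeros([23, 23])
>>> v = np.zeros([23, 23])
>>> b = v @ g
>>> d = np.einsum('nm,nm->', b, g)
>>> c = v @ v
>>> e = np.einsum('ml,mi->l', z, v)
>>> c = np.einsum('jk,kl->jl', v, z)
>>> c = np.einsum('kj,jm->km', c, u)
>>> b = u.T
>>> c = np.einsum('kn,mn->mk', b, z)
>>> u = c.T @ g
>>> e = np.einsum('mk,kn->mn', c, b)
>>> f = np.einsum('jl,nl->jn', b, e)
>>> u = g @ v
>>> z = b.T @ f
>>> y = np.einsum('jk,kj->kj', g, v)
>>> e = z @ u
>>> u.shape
(23, 23)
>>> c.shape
(23, 5)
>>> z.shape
(3, 23)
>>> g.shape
(23, 23)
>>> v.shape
(23, 23)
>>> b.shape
(5, 3)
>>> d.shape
()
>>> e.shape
(3, 23)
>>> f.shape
(5, 23)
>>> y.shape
(23, 23)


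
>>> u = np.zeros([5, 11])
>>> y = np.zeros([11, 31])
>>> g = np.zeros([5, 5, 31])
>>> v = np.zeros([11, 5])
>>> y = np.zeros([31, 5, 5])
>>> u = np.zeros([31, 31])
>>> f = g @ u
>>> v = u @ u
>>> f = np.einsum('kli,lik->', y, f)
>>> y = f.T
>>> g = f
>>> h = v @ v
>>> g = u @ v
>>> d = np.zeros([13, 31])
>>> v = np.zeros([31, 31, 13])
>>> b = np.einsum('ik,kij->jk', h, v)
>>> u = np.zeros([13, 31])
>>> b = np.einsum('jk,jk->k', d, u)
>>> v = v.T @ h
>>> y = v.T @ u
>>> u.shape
(13, 31)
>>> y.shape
(31, 31, 31)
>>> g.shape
(31, 31)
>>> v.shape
(13, 31, 31)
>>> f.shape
()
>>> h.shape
(31, 31)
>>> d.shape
(13, 31)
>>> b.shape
(31,)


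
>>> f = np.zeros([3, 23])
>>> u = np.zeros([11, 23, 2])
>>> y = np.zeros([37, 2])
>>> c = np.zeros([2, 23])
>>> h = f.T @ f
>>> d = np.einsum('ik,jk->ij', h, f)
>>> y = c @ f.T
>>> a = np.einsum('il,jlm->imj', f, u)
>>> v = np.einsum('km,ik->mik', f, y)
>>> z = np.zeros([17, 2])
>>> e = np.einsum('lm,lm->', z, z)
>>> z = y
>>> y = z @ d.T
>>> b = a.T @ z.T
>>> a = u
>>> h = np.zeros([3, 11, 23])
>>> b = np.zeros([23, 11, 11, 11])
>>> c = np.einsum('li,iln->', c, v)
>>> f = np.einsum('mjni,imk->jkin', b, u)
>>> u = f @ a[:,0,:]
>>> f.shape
(11, 2, 11, 11)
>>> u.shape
(11, 2, 11, 2)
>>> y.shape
(2, 23)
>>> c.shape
()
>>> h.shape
(3, 11, 23)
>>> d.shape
(23, 3)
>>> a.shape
(11, 23, 2)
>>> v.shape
(23, 2, 3)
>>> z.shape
(2, 3)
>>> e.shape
()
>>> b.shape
(23, 11, 11, 11)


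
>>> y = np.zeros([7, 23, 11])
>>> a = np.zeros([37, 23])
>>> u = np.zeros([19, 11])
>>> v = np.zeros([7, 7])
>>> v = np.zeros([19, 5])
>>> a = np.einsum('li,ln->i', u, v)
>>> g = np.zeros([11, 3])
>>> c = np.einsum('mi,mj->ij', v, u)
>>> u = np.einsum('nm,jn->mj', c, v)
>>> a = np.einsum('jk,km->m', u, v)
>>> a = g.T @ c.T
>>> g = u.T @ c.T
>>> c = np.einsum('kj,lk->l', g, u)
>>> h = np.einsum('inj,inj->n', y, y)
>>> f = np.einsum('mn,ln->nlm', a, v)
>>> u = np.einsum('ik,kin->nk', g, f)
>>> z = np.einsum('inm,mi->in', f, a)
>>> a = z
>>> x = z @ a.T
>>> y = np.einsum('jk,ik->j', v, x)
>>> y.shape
(19,)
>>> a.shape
(5, 19)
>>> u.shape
(3, 5)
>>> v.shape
(19, 5)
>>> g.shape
(19, 5)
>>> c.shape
(11,)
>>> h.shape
(23,)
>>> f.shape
(5, 19, 3)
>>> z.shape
(5, 19)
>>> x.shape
(5, 5)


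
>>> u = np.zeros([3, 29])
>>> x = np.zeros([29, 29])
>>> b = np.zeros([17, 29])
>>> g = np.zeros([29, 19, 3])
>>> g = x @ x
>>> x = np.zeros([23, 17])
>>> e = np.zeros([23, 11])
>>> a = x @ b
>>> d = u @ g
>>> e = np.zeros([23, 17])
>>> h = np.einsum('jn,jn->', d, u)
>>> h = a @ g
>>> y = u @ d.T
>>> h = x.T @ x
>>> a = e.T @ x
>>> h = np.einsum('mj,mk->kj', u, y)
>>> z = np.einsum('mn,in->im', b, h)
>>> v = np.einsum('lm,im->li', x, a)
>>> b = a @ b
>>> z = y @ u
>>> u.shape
(3, 29)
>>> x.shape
(23, 17)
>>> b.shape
(17, 29)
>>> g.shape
(29, 29)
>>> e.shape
(23, 17)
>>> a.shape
(17, 17)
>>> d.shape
(3, 29)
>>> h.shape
(3, 29)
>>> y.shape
(3, 3)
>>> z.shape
(3, 29)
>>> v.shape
(23, 17)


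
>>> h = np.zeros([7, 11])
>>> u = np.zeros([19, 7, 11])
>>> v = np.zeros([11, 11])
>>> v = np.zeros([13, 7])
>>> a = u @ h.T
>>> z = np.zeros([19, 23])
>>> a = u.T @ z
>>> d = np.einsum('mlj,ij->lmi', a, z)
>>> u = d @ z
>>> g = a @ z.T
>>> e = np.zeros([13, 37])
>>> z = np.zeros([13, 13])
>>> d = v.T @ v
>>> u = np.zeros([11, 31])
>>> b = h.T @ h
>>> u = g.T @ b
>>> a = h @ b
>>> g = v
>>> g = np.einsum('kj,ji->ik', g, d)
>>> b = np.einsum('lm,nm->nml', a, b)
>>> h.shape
(7, 11)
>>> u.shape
(19, 7, 11)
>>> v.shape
(13, 7)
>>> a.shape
(7, 11)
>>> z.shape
(13, 13)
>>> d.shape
(7, 7)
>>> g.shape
(7, 13)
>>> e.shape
(13, 37)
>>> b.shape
(11, 11, 7)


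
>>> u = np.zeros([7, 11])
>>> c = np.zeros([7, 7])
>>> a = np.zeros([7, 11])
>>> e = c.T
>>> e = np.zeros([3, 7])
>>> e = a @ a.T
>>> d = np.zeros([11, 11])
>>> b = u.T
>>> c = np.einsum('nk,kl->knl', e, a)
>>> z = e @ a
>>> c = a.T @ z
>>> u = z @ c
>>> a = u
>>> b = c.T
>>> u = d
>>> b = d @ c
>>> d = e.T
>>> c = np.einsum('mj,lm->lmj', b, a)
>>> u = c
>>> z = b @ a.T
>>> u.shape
(7, 11, 11)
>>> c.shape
(7, 11, 11)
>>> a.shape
(7, 11)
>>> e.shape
(7, 7)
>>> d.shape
(7, 7)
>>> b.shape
(11, 11)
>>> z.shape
(11, 7)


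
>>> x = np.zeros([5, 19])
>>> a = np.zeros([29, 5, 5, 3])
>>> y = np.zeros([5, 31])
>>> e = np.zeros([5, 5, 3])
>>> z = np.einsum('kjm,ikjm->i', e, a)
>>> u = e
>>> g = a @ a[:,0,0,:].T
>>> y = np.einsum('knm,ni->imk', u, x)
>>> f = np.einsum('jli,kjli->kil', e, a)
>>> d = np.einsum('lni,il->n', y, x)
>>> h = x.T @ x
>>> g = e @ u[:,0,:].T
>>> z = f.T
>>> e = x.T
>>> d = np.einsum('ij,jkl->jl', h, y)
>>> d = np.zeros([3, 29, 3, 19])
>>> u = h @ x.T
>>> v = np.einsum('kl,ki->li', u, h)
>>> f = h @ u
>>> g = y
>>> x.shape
(5, 19)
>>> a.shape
(29, 5, 5, 3)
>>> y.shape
(19, 3, 5)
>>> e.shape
(19, 5)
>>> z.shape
(5, 3, 29)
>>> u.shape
(19, 5)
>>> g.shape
(19, 3, 5)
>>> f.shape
(19, 5)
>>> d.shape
(3, 29, 3, 19)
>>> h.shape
(19, 19)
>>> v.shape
(5, 19)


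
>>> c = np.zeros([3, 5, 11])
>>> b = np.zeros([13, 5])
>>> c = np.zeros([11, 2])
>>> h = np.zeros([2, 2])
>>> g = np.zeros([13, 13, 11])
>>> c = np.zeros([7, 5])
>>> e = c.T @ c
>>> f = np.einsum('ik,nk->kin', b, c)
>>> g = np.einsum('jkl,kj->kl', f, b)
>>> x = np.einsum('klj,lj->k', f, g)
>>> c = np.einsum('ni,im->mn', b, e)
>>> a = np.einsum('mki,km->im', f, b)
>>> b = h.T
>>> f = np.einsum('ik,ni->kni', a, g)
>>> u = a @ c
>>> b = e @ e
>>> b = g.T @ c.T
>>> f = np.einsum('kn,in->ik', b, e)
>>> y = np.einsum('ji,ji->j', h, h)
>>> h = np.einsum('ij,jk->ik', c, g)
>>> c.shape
(5, 13)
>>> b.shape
(7, 5)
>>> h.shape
(5, 7)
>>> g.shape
(13, 7)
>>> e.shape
(5, 5)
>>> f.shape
(5, 7)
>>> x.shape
(5,)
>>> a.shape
(7, 5)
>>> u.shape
(7, 13)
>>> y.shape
(2,)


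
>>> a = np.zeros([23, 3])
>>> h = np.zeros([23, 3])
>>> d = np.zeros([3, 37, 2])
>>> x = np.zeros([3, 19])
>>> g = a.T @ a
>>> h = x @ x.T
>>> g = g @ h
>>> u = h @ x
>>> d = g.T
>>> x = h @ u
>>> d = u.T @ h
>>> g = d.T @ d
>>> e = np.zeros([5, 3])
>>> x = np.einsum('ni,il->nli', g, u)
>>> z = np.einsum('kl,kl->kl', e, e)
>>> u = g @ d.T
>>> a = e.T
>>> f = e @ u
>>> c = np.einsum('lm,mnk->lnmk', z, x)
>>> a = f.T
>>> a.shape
(19, 5)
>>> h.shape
(3, 3)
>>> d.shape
(19, 3)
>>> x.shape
(3, 19, 3)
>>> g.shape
(3, 3)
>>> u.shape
(3, 19)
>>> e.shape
(5, 3)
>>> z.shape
(5, 3)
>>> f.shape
(5, 19)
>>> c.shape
(5, 19, 3, 3)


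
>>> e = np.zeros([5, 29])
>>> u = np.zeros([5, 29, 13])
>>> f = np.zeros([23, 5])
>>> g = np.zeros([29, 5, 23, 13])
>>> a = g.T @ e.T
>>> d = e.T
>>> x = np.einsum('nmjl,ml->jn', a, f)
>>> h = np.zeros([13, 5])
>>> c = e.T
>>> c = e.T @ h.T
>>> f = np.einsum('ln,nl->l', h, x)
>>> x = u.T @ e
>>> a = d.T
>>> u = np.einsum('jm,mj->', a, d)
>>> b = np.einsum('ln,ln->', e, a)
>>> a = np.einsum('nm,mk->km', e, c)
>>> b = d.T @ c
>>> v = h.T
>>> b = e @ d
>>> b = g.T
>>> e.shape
(5, 29)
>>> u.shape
()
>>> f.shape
(13,)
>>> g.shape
(29, 5, 23, 13)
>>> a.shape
(13, 29)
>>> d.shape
(29, 5)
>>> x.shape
(13, 29, 29)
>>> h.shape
(13, 5)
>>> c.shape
(29, 13)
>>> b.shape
(13, 23, 5, 29)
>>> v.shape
(5, 13)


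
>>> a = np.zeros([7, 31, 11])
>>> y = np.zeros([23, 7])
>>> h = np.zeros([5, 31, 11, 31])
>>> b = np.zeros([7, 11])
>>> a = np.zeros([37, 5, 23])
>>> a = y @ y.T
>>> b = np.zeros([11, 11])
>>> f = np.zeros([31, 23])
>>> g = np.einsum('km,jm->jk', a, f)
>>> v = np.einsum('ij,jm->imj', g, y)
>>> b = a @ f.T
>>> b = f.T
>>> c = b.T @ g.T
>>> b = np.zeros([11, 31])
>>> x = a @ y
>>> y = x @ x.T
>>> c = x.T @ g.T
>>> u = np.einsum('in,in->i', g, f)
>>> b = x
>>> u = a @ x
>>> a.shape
(23, 23)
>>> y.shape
(23, 23)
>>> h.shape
(5, 31, 11, 31)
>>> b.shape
(23, 7)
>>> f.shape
(31, 23)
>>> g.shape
(31, 23)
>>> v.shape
(31, 7, 23)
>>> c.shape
(7, 31)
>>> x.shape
(23, 7)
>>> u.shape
(23, 7)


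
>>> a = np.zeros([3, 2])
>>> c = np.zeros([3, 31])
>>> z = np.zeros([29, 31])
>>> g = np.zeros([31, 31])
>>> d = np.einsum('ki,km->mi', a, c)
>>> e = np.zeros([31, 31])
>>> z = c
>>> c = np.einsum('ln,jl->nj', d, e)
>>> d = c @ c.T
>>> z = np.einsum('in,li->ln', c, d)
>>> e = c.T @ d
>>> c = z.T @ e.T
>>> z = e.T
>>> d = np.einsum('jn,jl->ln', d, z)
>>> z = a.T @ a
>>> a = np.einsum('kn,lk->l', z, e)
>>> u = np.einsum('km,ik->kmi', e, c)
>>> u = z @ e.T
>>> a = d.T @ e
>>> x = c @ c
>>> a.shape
(2, 2)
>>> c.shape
(31, 31)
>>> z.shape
(2, 2)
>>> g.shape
(31, 31)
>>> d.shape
(31, 2)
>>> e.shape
(31, 2)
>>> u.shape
(2, 31)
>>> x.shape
(31, 31)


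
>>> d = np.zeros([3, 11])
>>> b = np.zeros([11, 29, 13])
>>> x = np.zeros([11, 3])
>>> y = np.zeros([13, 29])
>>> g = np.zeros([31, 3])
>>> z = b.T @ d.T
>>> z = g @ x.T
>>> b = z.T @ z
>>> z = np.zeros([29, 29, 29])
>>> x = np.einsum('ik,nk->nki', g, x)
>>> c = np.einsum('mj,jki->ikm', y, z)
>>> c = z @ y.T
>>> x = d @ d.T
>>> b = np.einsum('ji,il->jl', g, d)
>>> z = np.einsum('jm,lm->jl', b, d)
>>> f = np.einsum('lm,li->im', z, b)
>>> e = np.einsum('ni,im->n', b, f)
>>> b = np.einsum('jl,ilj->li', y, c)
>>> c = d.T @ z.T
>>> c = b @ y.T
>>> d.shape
(3, 11)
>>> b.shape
(29, 29)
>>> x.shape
(3, 3)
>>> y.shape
(13, 29)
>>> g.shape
(31, 3)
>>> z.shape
(31, 3)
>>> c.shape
(29, 13)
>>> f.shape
(11, 3)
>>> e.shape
(31,)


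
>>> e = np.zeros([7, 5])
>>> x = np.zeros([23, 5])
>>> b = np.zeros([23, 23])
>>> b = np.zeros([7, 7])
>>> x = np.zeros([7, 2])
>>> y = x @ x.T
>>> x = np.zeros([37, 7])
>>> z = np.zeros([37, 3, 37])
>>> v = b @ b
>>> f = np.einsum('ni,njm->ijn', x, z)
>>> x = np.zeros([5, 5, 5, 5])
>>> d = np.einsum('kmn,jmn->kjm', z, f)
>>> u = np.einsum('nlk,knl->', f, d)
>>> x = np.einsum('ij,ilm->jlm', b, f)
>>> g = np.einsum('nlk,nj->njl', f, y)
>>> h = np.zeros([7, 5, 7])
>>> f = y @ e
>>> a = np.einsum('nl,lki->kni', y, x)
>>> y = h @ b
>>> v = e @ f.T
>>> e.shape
(7, 5)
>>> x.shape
(7, 3, 37)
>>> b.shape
(7, 7)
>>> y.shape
(7, 5, 7)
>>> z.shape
(37, 3, 37)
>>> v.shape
(7, 7)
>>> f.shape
(7, 5)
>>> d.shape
(37, 7, 3)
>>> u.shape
()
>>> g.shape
(7, 7, 3)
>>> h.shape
(7, 5, 7)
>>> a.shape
(3, 7, 37)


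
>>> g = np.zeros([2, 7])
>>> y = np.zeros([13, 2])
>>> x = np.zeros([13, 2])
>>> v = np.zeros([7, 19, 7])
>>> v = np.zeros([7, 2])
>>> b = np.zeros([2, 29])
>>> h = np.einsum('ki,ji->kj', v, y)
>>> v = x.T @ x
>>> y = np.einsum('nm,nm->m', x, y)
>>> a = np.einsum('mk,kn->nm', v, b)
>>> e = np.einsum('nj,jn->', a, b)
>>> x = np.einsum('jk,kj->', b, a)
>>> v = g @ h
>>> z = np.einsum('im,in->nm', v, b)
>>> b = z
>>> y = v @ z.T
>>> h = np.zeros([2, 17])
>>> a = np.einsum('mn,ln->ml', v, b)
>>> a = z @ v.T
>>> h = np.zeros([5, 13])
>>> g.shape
(2, 7)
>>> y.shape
(2, 29)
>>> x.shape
()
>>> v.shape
(2, 13)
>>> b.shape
(29, 13)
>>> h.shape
(5, 13)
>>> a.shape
(29, 2)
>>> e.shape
()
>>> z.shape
(29, 13)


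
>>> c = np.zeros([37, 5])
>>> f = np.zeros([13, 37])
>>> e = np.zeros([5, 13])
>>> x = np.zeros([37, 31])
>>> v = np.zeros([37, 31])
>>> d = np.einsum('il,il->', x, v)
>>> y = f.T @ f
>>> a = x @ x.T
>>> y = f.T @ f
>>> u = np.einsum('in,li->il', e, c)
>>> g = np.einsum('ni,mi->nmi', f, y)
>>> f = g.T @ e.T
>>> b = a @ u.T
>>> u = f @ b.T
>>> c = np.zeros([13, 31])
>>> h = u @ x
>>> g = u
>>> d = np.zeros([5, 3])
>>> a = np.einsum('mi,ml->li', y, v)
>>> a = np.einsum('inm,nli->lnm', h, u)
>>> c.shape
(13, 31)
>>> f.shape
(37, 37, 5)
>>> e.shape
(5, 13)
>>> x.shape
(37, 31)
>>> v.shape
(37, 31)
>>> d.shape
(5, 3)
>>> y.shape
(37, 37)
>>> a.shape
(37, 37, 31)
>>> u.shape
(37, 37, 37)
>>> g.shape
(37, 37, 37)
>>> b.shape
(37, 5)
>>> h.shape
(37, 37, 31)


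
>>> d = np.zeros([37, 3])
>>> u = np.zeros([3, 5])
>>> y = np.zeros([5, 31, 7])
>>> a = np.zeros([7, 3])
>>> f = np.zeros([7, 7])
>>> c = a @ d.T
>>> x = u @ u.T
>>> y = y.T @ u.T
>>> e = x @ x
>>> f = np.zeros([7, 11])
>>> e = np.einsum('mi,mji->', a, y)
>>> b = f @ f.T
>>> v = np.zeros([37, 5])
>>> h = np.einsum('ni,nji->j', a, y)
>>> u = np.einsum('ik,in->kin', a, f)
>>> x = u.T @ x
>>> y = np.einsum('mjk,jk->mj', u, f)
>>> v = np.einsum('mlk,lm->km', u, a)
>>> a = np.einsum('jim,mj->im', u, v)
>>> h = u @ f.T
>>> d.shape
(37, 3)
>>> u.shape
(3, 7, 11)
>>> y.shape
(3, 7)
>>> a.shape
(7, 11)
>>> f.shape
(7, 11)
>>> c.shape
(7, 37)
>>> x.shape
(11, 7, 3)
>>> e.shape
()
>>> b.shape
(7, 7)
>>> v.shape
(11, 3)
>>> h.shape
(3, 7, 7)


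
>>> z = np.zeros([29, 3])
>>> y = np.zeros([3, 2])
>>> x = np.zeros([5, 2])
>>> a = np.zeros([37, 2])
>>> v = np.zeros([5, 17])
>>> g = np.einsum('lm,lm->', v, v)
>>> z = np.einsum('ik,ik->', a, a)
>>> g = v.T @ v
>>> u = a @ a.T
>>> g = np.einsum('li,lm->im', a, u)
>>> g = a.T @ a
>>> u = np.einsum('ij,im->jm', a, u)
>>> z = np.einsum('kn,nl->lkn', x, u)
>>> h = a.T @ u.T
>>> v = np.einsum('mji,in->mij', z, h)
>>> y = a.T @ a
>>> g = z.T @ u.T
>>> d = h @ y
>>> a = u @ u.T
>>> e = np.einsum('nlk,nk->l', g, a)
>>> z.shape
(37, 5, 2)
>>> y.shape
(2, 2)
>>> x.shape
(5, 2)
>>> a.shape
(2, 2)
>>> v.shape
(37, 2, 5)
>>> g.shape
(2, 5, 2)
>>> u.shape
(2, 37)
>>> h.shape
(2, 2)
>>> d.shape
(2, 2)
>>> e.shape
(5,)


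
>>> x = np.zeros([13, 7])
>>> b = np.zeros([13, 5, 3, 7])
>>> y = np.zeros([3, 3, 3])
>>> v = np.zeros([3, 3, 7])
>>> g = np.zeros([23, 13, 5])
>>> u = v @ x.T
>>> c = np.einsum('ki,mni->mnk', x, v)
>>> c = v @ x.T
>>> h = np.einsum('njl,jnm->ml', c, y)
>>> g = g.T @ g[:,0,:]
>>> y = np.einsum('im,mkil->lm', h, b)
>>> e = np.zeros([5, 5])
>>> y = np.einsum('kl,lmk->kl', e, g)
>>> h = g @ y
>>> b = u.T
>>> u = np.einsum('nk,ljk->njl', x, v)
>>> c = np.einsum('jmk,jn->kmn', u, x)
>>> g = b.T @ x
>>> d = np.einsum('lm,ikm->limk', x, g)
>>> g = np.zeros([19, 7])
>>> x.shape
(13, 7)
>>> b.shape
(13, 3, 3)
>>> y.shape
(5, 5)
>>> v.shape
(3, 3, 7)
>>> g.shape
(19, 7)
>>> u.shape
(13, 3, 3)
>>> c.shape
(3, 3, 7)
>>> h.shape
(5, 13, 5)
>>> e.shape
(5, 5)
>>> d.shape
(13, 3, 7, 3)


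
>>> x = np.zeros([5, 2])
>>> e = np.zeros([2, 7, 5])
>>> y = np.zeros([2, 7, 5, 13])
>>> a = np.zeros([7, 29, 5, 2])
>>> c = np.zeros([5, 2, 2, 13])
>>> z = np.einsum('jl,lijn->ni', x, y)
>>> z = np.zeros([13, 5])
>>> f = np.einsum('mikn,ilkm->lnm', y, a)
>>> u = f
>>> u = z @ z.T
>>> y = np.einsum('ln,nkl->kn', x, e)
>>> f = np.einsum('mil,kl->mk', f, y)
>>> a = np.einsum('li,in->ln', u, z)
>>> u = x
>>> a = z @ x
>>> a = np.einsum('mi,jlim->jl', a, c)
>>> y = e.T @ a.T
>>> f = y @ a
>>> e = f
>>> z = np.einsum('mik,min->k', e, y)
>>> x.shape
(5, 2)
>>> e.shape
(5, 7, 2)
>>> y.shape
(5, 7, 5)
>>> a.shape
(5, 2)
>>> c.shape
(5, 2, 2, 13)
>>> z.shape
(2,)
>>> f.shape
(5, 7, 2)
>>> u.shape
(5, 2)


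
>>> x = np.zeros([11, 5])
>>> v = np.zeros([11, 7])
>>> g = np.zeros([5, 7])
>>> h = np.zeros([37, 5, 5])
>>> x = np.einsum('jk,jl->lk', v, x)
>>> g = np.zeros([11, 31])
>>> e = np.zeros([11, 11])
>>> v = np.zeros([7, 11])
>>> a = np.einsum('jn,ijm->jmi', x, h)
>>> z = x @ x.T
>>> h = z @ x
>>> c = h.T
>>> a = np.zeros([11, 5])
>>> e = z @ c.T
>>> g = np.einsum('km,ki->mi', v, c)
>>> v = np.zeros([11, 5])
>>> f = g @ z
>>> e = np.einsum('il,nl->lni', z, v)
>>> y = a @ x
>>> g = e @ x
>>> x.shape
(5, 7)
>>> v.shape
(11, 5)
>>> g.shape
(5, 11, 7)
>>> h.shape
(5, 7)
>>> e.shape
(5, 11, 5)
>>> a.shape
(11, 5)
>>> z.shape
(5, 5)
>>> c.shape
(7, 5)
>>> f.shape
(11, 5)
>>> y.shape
(11, 7)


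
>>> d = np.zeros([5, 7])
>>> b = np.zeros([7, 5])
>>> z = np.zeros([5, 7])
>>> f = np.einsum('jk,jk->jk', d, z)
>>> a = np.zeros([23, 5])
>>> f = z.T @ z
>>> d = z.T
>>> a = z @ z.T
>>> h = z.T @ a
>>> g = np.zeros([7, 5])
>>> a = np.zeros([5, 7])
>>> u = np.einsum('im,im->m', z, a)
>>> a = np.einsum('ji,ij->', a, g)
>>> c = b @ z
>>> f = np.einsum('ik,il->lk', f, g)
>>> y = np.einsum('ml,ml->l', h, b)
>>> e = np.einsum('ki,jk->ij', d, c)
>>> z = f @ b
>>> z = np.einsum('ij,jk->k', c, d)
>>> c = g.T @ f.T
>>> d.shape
(7, 5)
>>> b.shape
(7, 5)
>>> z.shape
(5,)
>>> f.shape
(5, 7)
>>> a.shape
()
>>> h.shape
(7, 5)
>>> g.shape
(7, 5)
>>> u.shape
(7,)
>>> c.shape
(5, 5)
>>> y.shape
(5,)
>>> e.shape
(5, 7)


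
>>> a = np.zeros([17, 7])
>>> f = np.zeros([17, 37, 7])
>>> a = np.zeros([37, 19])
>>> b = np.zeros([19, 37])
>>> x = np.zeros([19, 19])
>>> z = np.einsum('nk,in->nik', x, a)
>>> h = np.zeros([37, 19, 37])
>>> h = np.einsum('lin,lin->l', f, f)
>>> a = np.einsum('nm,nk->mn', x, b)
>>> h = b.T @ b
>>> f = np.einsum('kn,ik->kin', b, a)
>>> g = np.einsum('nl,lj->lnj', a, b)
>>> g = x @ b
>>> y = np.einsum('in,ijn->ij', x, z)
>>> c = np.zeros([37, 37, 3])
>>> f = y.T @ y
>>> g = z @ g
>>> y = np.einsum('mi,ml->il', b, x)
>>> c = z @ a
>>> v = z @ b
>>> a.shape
(19, 19)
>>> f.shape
(37, 37)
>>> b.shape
(19, 37)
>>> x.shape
(19, 19)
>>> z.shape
(19, 37, 19)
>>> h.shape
(37, 37)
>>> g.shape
(19, 37, 37)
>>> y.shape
(37, 19)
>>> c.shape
(19, 37, 19)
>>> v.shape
(19, 37, 37)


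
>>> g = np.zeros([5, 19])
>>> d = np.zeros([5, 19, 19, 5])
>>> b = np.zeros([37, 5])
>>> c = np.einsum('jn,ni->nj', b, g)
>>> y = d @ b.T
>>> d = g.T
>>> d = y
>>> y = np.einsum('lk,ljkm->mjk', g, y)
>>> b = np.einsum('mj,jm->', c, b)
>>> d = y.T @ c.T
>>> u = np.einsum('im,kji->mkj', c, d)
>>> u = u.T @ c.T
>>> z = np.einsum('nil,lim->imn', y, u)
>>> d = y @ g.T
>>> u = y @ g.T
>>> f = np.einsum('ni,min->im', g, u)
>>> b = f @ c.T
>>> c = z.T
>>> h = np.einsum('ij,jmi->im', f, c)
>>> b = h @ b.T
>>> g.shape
(5, 19)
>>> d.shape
(37, 19, 5)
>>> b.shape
(19, 19)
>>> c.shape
(37, 5, 19)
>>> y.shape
(37, 19, 19)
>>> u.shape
(37, 19, 5)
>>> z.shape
(19, 5, 37)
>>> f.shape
(19, 37)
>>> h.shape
(19, 5)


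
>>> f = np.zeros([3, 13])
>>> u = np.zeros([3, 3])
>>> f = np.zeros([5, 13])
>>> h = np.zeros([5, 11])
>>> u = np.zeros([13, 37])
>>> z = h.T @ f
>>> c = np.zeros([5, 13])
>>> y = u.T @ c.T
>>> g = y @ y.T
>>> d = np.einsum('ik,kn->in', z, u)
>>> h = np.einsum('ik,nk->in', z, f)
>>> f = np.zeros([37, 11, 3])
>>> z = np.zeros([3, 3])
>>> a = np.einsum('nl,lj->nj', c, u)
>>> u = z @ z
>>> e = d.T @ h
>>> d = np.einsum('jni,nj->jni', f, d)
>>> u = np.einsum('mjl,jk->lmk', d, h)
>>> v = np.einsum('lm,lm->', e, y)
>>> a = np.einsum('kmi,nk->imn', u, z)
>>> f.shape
(37, 11, 3)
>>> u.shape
(3, 37, 5)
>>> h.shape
(11, 5)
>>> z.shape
(3, 3)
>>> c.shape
(5, 13)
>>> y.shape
(37, 5)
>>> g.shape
(37, 37)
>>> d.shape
(37, 11, 3)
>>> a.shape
(5, 37, 3)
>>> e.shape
(37, 5)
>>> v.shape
()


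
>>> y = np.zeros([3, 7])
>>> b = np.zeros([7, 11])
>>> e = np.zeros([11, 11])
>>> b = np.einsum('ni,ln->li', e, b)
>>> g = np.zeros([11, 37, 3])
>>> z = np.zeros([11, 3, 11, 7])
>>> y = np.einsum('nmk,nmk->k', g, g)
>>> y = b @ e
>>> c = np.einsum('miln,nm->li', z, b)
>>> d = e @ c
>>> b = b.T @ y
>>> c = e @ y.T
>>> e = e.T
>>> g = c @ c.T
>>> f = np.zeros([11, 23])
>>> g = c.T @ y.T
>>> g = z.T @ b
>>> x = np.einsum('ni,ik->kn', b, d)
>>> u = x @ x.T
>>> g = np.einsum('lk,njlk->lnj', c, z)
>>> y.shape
(7, 11)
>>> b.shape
(11, 11)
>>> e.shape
(11, 11)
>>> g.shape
(11, 11, 3)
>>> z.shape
(11, 3, 11, 7)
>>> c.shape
(11, 7)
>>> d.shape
(11, 3)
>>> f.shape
(11, 23)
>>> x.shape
(3, 11)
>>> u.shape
(3, 3)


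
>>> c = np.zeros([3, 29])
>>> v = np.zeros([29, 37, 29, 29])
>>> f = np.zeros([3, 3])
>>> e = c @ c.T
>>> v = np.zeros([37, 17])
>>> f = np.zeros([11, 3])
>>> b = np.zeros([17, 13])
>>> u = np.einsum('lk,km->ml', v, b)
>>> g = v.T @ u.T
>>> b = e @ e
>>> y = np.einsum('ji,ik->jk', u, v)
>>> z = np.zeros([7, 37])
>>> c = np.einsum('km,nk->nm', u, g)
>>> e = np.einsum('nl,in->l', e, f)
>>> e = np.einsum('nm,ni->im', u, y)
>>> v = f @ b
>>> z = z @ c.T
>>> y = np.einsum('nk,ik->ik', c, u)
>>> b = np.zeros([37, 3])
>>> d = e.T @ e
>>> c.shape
(17, 37)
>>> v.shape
(11, 3)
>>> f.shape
(11, 3)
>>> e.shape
(17, 37)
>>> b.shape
(37, 3)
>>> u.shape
(13, 37)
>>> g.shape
(17, 13)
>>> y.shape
(13, 37)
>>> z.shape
(7, 17)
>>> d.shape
(37, 37)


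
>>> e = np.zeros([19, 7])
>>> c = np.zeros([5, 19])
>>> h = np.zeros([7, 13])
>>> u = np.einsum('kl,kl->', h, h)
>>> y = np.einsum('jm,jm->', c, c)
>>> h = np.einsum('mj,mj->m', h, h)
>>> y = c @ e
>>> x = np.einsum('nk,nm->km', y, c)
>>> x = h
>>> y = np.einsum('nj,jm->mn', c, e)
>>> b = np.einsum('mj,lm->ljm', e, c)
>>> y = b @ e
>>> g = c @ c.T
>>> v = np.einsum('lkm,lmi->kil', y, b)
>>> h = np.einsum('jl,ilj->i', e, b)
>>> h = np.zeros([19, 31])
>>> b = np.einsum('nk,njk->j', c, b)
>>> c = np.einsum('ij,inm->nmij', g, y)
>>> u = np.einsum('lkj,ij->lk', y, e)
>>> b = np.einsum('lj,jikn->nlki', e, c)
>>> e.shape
(19, 7)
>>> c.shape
(7, 7, 5, 5)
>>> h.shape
(19, 31)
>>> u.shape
(5, 7)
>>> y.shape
(5, 7, 7)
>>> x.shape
(7,)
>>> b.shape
(5, 19, 5, 7)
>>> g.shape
(5, 5)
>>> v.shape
(7, 19, 5)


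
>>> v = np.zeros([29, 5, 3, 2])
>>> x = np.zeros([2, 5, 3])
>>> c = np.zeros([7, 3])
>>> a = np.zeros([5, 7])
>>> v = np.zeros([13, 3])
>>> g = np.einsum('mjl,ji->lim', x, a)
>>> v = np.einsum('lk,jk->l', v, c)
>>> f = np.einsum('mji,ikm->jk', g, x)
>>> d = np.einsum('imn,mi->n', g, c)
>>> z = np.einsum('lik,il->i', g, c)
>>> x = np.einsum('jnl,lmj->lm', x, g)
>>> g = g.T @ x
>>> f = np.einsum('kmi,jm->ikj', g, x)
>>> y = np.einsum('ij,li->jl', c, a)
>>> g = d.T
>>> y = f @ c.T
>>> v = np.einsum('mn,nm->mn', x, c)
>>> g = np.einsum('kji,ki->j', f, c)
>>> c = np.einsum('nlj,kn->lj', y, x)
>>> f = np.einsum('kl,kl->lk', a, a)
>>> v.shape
(3, 7)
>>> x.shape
(3, 7)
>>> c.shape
(2, 7)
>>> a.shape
(5, 7)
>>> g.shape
(2,)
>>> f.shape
(7, 5)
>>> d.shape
(2,)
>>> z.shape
(7,)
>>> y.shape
(7, 2, 7)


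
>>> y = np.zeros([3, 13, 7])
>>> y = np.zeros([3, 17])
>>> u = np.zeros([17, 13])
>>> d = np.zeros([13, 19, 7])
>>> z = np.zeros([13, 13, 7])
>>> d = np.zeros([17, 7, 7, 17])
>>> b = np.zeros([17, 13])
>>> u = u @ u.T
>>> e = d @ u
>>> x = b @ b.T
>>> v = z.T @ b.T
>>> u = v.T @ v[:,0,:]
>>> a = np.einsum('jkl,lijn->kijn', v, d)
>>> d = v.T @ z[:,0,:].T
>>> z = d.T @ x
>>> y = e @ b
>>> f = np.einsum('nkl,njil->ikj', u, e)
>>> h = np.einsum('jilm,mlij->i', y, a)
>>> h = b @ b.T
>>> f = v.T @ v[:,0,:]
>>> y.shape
(17, 7, 7, 13)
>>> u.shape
(17, 13, 17)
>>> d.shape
(17, 13, 13)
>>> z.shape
(13, 13, 17)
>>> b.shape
(17, 13)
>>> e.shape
(17, 7, 7, 17)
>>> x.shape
(17, 17)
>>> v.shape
(7, 13, 17)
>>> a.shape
(13, 7, 7, 17)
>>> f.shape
(17, 13, 17)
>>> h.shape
(17, 17)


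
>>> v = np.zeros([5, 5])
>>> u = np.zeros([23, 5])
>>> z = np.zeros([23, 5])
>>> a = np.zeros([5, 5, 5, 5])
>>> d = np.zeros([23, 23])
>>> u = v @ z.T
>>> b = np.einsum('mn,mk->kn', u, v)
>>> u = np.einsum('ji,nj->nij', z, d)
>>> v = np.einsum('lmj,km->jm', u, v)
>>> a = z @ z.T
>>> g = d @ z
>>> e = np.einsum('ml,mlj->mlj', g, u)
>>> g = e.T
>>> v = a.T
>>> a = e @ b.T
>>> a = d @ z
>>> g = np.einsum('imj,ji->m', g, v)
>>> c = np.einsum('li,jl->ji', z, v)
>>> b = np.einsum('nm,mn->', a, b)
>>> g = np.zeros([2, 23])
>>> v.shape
(23, 23)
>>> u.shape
(23, 5, 23)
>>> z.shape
(23, 5)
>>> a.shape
(23, 5)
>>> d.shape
(23, 23)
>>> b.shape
()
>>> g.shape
(2, 23)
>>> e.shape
(23, 5, 23)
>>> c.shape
(23, 5)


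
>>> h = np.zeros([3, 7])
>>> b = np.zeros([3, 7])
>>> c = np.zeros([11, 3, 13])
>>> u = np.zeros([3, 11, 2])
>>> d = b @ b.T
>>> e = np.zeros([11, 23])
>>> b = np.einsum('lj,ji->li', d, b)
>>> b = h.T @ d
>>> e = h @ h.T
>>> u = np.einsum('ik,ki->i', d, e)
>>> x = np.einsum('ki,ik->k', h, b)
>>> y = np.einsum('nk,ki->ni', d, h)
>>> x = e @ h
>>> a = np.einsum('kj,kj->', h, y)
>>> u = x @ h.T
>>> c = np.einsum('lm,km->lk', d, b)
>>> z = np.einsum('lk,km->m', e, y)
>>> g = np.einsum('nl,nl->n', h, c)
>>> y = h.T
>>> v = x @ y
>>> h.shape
(3, 7)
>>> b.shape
(7, 3)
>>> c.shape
(3, 7)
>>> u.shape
(3, 3)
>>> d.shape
(3, 3)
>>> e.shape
(3, 3)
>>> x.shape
(3, 7)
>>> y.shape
(7, 3)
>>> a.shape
()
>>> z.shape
(7,)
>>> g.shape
(3,)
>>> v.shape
(3, 3)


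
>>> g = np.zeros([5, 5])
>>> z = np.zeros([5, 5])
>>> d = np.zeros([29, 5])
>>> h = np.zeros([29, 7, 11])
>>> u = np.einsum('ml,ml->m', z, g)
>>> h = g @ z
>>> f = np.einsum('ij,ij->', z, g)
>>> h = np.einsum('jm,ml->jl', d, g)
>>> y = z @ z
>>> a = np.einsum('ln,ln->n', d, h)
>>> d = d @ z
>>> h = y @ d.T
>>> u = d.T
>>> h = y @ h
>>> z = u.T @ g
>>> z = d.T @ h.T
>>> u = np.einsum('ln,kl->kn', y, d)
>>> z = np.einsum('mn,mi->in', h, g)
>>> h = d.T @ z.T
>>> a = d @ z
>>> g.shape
(5, 5)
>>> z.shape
(5, 29)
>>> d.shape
(29, 5)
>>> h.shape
(5, 5)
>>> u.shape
(29, 5)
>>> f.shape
()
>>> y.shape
(5, 5)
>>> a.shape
(29, 29)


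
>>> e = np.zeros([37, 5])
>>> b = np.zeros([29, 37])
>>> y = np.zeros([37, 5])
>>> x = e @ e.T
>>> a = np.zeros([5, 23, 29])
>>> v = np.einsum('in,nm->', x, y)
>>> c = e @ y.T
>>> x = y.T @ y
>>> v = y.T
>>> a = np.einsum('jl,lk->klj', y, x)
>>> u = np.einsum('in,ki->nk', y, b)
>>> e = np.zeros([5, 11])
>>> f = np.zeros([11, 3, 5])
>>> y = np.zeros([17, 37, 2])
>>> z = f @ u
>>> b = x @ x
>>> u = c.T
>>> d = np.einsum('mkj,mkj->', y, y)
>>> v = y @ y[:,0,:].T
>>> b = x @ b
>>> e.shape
(5, 11)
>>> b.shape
(5, 5)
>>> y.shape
(17, 37, 2)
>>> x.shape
(5, 5)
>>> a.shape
(5, 5, 37)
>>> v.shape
(17, 37, 17)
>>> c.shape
(37, 37)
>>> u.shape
(37, 37)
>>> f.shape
(11, 3, 5)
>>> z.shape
(11, 3, 29)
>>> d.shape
()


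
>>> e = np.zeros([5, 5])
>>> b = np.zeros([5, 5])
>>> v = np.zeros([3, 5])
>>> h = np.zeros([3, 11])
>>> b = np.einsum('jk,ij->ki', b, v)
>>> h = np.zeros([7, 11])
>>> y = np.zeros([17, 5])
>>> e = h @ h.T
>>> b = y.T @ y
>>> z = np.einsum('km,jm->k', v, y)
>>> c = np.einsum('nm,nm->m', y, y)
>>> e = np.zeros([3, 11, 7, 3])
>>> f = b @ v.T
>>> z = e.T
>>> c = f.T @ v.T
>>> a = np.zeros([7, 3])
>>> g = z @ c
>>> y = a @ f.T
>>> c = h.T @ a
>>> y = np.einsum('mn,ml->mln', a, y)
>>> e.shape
(3, 11, 7, 3)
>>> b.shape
(5, 5)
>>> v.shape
(3, 5)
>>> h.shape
(7, 11)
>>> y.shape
(7, 5, 3)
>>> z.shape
(3, 7, 11, 3)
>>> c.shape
(11, 3)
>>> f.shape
(5, 3)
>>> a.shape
(7, 3)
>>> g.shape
(3, 7, 11, 3)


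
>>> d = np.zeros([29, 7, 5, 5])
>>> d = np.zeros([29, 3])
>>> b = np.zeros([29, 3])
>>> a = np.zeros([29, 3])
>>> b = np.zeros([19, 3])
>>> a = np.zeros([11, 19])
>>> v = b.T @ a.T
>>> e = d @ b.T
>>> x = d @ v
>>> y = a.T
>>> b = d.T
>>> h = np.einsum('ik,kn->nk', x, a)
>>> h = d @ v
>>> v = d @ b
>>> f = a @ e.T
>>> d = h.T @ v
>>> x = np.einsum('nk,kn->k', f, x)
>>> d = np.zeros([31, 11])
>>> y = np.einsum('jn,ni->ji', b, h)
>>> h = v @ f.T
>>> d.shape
(31, 11)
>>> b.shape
(3, 29)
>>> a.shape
(11, 19)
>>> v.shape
(29, 29)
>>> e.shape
(29, 19)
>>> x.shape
(29,)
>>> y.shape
(3, 11)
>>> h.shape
(29, 11)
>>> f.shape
(11, 29)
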